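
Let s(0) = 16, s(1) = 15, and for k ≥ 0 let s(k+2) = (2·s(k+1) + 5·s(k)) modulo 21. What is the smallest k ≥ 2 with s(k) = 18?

19

Computing terms: s(0) = 16, s(1) = 15, s(2) = 5, s(3) = 1, s(4) = 6, s(5) = 17, s(6) = 1, s(7) = 3, s(8) = 11, s(9) = 16, s(10) = 3, s(11) = 2, s(12) = 19, s(13) = 6, s(14) = 2, s(15) = 13, s(16) = 15, s(17) = 11, s(18) = 13, s(19) = 18, s(20) = 17, s(21) = 19, s(22) = 18, s(23) = 5, s(24) = 16, s(25) = 15.
Since (s(24), s(25)) = (s(0), s(1)) = (16, 15) (two consecutive terms determine the rest), the sequence is periodic with period 24.
The value 18 first appears (with k ≥ 2) at s(19).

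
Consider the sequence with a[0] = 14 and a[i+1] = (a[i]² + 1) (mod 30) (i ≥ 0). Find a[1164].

Computing terms: a[0] = 14; a[1] = 17; a[2] = 20; a[3] = 11; a[4] = 2; a[5] = 5; a[6] = 26; a[7] = 17.
Since a[7] = a[1] = 17, the sequence is eventually periodic: after a pre-period of length 1 it cycles with period 6.
For i ≥ 1, a[i] depends only on (i - 1) mod 6. (1164 - 1) mod 6 = 5, so a[1164] = a[6] = 26.

26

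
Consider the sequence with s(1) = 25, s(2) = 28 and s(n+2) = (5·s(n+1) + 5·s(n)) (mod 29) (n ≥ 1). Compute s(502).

Listing terms: s(1) = 25; s(2) = 28; s(3) = 4; s(4) = 15; s(5) = 8; s(6) = 28; s(7) = 6; s(8) = 25; s(9) = 10; s(10) = 1; s(11) = 26; s(12) = 19; s(13) = 22; s(14) = 2; s(15) = 4; s(16) = 1; s(17) = 25; s(18) = 14; s(19) = 21; s(20) = 1; s(21) = 23; s(22) = 4; s(23) = 19; s(24) = 28; s(25) = 3; s(26) = 10; s(27) = 7; s(28) = 27; s(29) = 25; s(30) = 28.
Since (s(29), s(30)) = (s(1), s(2)) = (25, 28) (two consecutive terms determine the rest), the sequence is periodic with period 28.
(502 - 1) mod 28 = 25, so s(502) = s(26) = 10.

10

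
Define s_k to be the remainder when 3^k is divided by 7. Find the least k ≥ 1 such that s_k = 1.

We have s_0 = 1,  s_1 = 3,  s_2 = 2,  s_3 = 6,  s_4 = 4,  s_5 = 5,  s_6 = 1.
The sequence repeats with period 6.
The value 1 next appears (with k ≥ 1) at s_6.

6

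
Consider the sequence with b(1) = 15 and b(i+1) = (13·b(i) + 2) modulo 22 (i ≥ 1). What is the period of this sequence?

Listing terms: b(1) = 15, b(2) = 21, b(3) = 11, b(4) = 13, b(5) = 17, b(6) = 3, b(7) = 19, b(8) = 7, b(9) = 5, b(10) = 1, b(11) = 15.
The sequence repeats with period 10.

10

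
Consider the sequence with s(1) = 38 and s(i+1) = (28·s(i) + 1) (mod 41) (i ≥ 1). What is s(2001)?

Listing terms: s(1) = 38,  s(2) = 40,  s(3) = 14,  s(4) = 24,  s(5) = 17,  s(6) = 26,  s(7) = 32,  s(8) = 36,  s(9) = 25,  s(10) = 4,  s(11) = 31,  s(12) = 8,  s(13) = 20,  s(14) = 28,  s(15) = 6,  s(16) = 5,  s(17) = 18,  s(18) = 13,  s(19) = 37,  s(20) = 12,  s(21) = 9,  s(22) = 7,  s(23) = 33,  s(24) = 23,  s(25) = 30,  s(26) = 21,  s(27) = 15,  s(28) = 11,  s(29) = 22,  s(30) = 2,  s(31) = 16,  s(32) = 39,  s(33) = 27,  s(34) = 19,  s(35) = 0,  s(36) = 1,  s(37) = 29,  s(38) = 34,  s(39) = 10,  s(40) = 35,  s(41) = 38.
The sequence repeats with period 40.
So s(2001) = s(1 + ((2001-1) mod 40)) = s(1) = 38.

38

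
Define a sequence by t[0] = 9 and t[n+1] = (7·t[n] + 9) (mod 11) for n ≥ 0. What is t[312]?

7

Listing terms: t[0] = 9; t[1] = 6; t[2] = 7; t[3] = 3; t[4] = 8; t[5] = 10; t[6] = 2; t[7] = 1; t[8] = 5; t[9] = 0; t[10] = 9.
Since t[10] = t[0] = 9, the sequence is periodic with period 10.
So t[312] = t[0 + ((312-0) mod 10)] = t[2] = 7.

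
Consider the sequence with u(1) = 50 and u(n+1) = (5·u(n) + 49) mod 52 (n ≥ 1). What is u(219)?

We have u(1) = 50, u(2) = 39, u(3) = 36, u(4) = 21, u(5) = 50.
The sequence repeats with period 4.
(219 - 1) mod 4 = 2, so u(219) = u(3) = 36.

36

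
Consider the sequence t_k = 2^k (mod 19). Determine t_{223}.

14

Computing terms: t_0 = 1,  t_1 = 2,  t_2 = 4,  t_3 = 8,  t_4 = 16,  t_5 = 13,  t_6 = 7,  t_7 = 14,  t_8 = 9,  t_9 = 18,  t_{10} = 17,  t_{11} = 15,  t_{12} = 11,  t_{13} = 3,  t_{14} = 6,  t_{15} = 12,  t_{16} = 5,  t_{17} = 10,  t_{18} = 1.
Since t_{18} = t_0 = 1, the sequence is periodic with period 18.
So t_{223} = t_{0 + ((223-0) mod 18)} = t_7 = 14.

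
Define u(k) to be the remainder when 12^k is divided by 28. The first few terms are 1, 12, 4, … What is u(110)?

Listing terms: u(0) = 1,  u(1) = 12,  u(2) = 4,  u(3) = 20,  u(4) = 16,  u(5) = 24,  u(6) = 8,  u(7) = 12.
Since u(7) = u(1) = 12, the sequence is eventually periodic: after a pre-period of length 1 it cycles with period 6.
For k ≥ 1, u(k) depends only on (k - 1) mod 6. (110 - 1) mod 6 = 1, so u(110) = u(2) = 4.

4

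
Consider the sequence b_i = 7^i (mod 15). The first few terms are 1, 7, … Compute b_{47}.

13

Computing terms: b_0 = 1; b_1 = 7; b_2 = 4; b_3 = 13; b_4 = 1.
The sequence repeats with period 4.
So b_{47} = b_{0 + ((47-0) mod 4)} = b_3 = 13.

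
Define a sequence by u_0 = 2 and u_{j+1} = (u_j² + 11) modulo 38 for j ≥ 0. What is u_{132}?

20

We have u_0 = 2; u_1 = 15; u_2 = 8; u_3 = 37; u_4 = 12; u_5 = 3; u_6 = 20; u_7 = 31; u_8 = 22; u_9 = 1; u_{10} = 12.
Since u_{10} = u_4 = 12, the sequence is eventually periodic: after a pre-period of length 4 it cycles with period 6.
For j ≥ 4, u_j depends only on (j - 4) mod 6. (132 - 4) mod 6 = 2, so u_{132} = u_6 = 20.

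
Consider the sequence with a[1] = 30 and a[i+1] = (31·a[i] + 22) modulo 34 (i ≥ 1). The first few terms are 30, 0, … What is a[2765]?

We have a[1] = 30, a[2] = 0, a[3] = 22, a[4] = 24, a[5] = 18, a[6] = 2, a[7] = 16, a[8] = 8, a[9] = 32, a[10] = 28, a[11] = 6, a[12] = 4, a[13] = 10, a[14] = 26, a[15] = 12, a[16] = 20, a[17] = 30.
Since a[17] = a[1] = 30, the sequence is periodic with period 16.
(2765 - 1) mod 16 = 12, so a[2765] = a[13] = 10.

10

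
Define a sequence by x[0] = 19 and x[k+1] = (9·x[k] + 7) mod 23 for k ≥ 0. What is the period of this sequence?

11

x[0] = 19, x[1] = 17, x[2] = 22, x[3] = 21, x[4] = 12, x[5] = 0, x[6] = 7, x[7] = 1, x[8] = 16, x[9] = 13, x[10] = 9, x[11] = 19.
The sequence repeats with period 11.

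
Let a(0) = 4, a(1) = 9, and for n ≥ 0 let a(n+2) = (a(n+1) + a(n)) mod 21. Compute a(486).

8

a(0) = 4,  a(1) = 9,  a(2) = 13,  a(3) = 1,  a(4) = 14,  a(5) = 15,  a(6) = 8,  a(7) = 2,  a(8) = 10,  a(9) = 12,  a(10) = 1,  a(11) = 13,  a(12) = 14,  a(13) = 6,  a(14) = 20,  a(15) = 5,  a(16) = 4,  a(17) = 9.
The sequence repeats with period 16.
So a(486) = a(0 + ((486-0) mod 16)) = a(6) = 8.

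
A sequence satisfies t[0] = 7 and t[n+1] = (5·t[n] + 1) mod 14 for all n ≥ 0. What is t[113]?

4

Computing terms: t[0] = 7,  t[1] = 8,  t[2] = 13,  t[3] = 10,  t[4] = 9,  t[5] = 4,  t[6] = 7.
The sequence repeats with period 6.
So t[113] = t[0 + ((113-0) mod 6)] = t[5] = 4.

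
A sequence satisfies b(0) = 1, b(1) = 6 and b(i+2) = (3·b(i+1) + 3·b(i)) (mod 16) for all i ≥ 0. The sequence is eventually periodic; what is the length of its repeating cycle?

12

b(0) = 1,  b(1) = 6,  b(2) = 5,  b(3) = 1,  b(4) = 2,  b(5) = 9,  b(6) = 1,  b(7) = 14,  b(8) = 13,  b(9) = 1,  b(10) = 10,  b(11) = 1,  b(12) = 1,  b(13) = 6.
The sequence repeats with period 12.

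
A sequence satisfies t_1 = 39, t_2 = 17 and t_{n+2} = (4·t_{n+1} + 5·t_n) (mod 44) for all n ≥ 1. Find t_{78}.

Computing terms: t_1 = 39; t_2 = 17; t_3 = 43; t_4 = 37; t_5 = 11; t_6 = 9; t_7 = 3; t_8 = 13; t_9 = 23; t_{10} = 25; t_{11} = 39; t_{12} = 17.
The sequence repeats with period 10.
(78 - 1) mod 10 = 7, so t_{78} = t_8 = 13.

13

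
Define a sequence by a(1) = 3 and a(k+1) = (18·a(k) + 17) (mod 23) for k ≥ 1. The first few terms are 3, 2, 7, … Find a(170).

We have a(1) = 3, a(2) = 2, a(3) = 7, a(4) = 5, a(5) = 15, a(6) = 11, a(7) = 8, a(8) = 0, a(9) = 17, a(10) = 1, a(11) = 12, a(12) = 3.
The sequence repeats with period 11.
(170 - 1) mod 11 = 4, so a(170) = a(5) = 15.

15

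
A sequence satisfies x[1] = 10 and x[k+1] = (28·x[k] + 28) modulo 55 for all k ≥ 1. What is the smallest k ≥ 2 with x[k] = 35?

We have x[1] = 10; x[2] = 33; x[3] = 17; x[4] = 9; x[5] = 5; x[6] = 3; x[7] = 2; x[8] = 29; x[9] = 15; x[10] = 8; x[11] = 32; x[12] = 44; x[13] = 50; x[14] = 53; x[15] = 27; x[16] = 14; x[17] = 35; x[18] = 18; x[19] = 37; x[20] = 19; x[21] = 10.
The sequence repeats with period 20.
The value 35 first appears (with k ≥ 2) at x[17].

17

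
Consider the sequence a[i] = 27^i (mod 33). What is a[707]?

Listing terms: a[1] = 27, a[2] = 3, a[3] = 15, a[4] = 9, a[5] = 12, a[6] = 27.
Since a[6] = a[1] = 27, the sequence is periodic with period 5.
So a[707] = a[1 + ((707-1) mod 5)] = a[2] = 3.

3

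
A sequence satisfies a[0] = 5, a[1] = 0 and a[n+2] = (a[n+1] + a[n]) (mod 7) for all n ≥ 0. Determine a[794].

2

Computing terms: a[0] = 5,  a[1] = 0,  a[2] = 5,  a[3] = 5,  a[4] = 3,  a[5] = 1,  a[6] = 4,  a[7] = 5,  a[8] = 2,  a[9] = 0,  a[10] = 2,  a[11] = 2,  a[12] = 4,  a[13] = 6,  a[14] = 3,  a[15] = 2,  a[16] = 5,  a[17] = 0.
The sequence repeats with period 16.
(794 - 0) mod 16 = 10, so a[794] = a[10] = 2.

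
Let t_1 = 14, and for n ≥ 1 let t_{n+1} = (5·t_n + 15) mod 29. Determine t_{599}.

25

t_1 = 14, t_2 = 27, t_3 = 5, t_4 = 11, t_5 = 12, t_6 = 17, t_7 = 13, t_8 = 22, t_9 = 9, t_{10} = 2, t_{11} = 25, t_{12} = 24, t_{13} = 19, t_{14} = 23, t_{15} = 14.
Since t_{15} = t_1 = 14, the sequence is periodic with period 14.
So t_{599} = t_{1 + ((599-1) mod 14)} = t_{11} = 25.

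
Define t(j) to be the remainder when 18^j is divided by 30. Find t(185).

Listing terms: t(1) = 18, t(2) = 24, t(3) = 12, t(4) = 6, t(5) = 18.
The sequence repeats with period 4.
(185 - 1) mod 4 = 0, so t(185) = t(1) = 18.

18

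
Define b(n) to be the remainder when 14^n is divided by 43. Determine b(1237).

We have b(1) = 14,  b(2) = 24,  b(3) = 35,  b(4) = 17,  b(5) = 23,  b(6) = 21,  b(7) = 36,  b(8) = 31,  b(9) = 4,  b(10) = 13,  b(11) = 10,  b(12) = 11,  b(13) = 25,  b(14) = 6,  b(15) = 41,  b(16) = 15,  b(17) = 38,  b(18) = 16,  b(19) = 9,  b(20) = 40,  b(21) = 1,  b(22) = 14.
Since b(22) = b(1) = 14, the sequence is periodic with period 21.
(1237 - 1) mod 21 = 18, so b(1237) = b(19) = 9.

9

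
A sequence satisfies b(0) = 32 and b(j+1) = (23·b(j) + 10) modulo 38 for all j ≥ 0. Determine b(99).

b(0) = 32,  b(1) = 24,  b(2) = 30,  b(3) = 16,  b(4) = 36,  b(5) = 2,  b(6) = 18,  b(7) = 6,  b(8) = 34,  b(9) = 32.
Since b(9) = b(0) = 32, the sequence is periodic with period 9.
So b(99) = b(0 + ((99-0) mod 9)) = b(0) = 32.

32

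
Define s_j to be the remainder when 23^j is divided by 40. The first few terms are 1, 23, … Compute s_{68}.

1

s_0 = 1,  s_1 = 23,  s_2 = 9,  s_3 = 7,  s_4 = 1.
Since s_4 = s_0 = 1, the sequence is periodic with period 4.
(68 - 0) mod 4 = 0, so s_{68} = s_0 = 1.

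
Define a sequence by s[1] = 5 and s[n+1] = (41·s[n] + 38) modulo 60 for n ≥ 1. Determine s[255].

Computing terms: s[1] = 5; s[2] = 3; s[3] = 41; s[4] = 39; s[5] = 17; s[6] = 15; s[7] = 53; s[8] = 51; s[9] = 29; s[10] = 27; s[11] = 5.
The sequence repeats with period 10.
So s[255] = s[1 + ((255-1) mod 10)] = s[5] = 17.

17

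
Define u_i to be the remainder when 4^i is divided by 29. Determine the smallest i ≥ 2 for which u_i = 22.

13

Computing terms: u_1 = 4, u_2 = 16, u_3 = 6, u_4 = 24, u_5 = 9, u_6 = 7, u_7 = 28, u_8 = 25, u_9 = 13, u_{10} = 23, u_{11} = 5, u_{12} = 20, u_{13} = 22, u_{14} = 1, u_{15} = 4.
The sequence repeats with period 14.
The value 22 first appears (with i ≥ 2) at u_{13}.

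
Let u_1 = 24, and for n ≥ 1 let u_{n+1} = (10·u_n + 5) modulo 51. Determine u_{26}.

We have u_1 = 24, u_2 = 41, u_3 = 7, u_4 = 24.
The sequence repeats with period 3.
So u_{26} = u_{1 + ((26-1) mod 3)} = u_2 = 41.

41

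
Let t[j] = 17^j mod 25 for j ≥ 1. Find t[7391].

8

Computing terms: t[1] = 17, t[2] = 14, t[3] = 13, t[4] = 21, t[5] = 7, t[6] = 19, t[7] = 23, t[8] = 16, t[9] = 22, t[10] = 24, t[11] = 8, t[12] = 11, t[13] = 12, t[14] = 4, t[15] = 18, t[16] = 6, t[17] = 2, t[18] = 9, t[19] = 3, t[20] = 1, t[21] = 17.
The sequence repeats with period 20.
(7391 - 1) mod 20 = 10, so t[7391] = t[11] = 8.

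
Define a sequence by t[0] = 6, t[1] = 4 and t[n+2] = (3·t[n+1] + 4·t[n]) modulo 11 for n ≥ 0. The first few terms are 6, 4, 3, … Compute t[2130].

6

Listing terms: t[0] = 6, t[1] = 4, t[2] = 3, t[3] = 3, t[4] = 10, t[5] = 9, t[6] = 1, t[7] = 6, t[8] = 0, t[9] = 2, t[10] = 6, t[11] = 4.
The sequence repeats with period 10.
(2130 - 0) mod 10 = 0, so t[2130] = t[0] = 6.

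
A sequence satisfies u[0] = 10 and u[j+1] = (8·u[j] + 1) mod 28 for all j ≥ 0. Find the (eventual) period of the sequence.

Computing terms: u[0] = 10, u[1] = 25, u[2] = 5, u[3] = 13, u[4] = 21, u[5] = 1, u[6] = 9, u[7] = 17, u[8] = 25.
Since u[8] = u[1] = 25, the sequence is eventually periodic: after a pre-period of length 1 it cycles with period 7.

7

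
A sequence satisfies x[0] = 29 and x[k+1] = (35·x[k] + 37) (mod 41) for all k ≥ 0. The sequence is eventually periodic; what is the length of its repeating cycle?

40

x[0] = 29,  x[1] = 27,  x[2] = 39,  x[3] = 8,  x[4] = 30,  x[5] = 21,  x[6] = 34,  x[7] = 38,  x[8] = 14,  x[9] = 35,  x[10] = 32,  x[11] = 9,  x[12] = 24,  x[13] = 16,  x[14] = 23,  x[15] = 22,  x[16] = 28,  x[17] = 33,  x[18] = 3,  x[19] = 19,  x[20] = 5,  x[21] = 7,  x[22] = 36,  x[23] = 26,  x[24] = 4,  x[25] = 13,  x[26] = 0,  x[27] = 37,  x[28] = 20,  x[29] = 40,  x[30] = 2,  x[31] = 25,  x[32] = 10,  x[33] = 18,  x[34] = 11,  x[35] = 12,  x[36] = 6,  x[37] = 1,  x[38] = 31,  x[39] = 15,  x[40] = 29.
The sequence repeats with period 40.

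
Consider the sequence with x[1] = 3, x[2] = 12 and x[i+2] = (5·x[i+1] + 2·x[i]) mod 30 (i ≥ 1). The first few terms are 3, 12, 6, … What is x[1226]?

12

x[1] = 3, x[2] = 12, x[3] = 6, x[4] = 24, x[5] = 12, x[6] = 18, x[7] = 24, x[8] = 6, x[9] = 18, x[10] = 12, x[11] = 6.
Since (x[10], x[11]) = (x[2], x[3]) = (12, 6) (two consecutive terms determine the rest), the sequence is eventually periodic: after a pre-period of length 1 it cycles with period 8.
For i ≥ 2, x[i] depends only on (i - 2) mod 8. (1226 - 2) mod 8 = 0, so x[1226] = x[2] = 12.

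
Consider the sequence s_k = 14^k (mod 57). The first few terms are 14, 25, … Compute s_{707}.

29

Listing terms: s_1 = 14,  s_2 = 25,  s_3 = 8,  s_4 = 55,  s_5 = 29,  s_6 = 7,  s_7 = 41,  s_8 = 4,  s_9 = 56,  s_{10} = 43,  s_{11} = 32,  s_{12} = 49,  s_{13} = 2,  s_{14} = 28,  s_{15} = 50,  s_{16} = 16,  s_{17} = 53,  s_{18} = 1,  s_{19} = 14.
Since s_{19} = s_1 = 14, the sequence is periodic with period 18.
(707 - 1) mod 18 = 4, so s_{707} = s_5 = 29.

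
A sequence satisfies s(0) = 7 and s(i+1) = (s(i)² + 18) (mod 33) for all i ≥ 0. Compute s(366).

We have s(0) = 7; s(1) = 1; s(2) = 19; s(3) = 16; s(4) = 10; s(5) = 19.
Since s(5) = s(2) = 19, the sequence is eventually periodic: after a pre-period of length 2 it cycles with period 3.
For i ≥ 2, s(i) depends only on (i - 2) mod 3. (366 - 2) mod 3 = 1, so s(366) = s(3) = 16.

16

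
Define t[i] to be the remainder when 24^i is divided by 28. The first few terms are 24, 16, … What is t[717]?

We have t[1] = 24; t[2] = 16; t[3] = 20; t[4] = 4; t[5] = 12; t[6] = 8; t[7] = 24.
Since t[7] = t[1] = 24, the sequence is periodic with period 6.
(717 - 1) mod 6 = 2, so t[717] = t[3] = 20.

20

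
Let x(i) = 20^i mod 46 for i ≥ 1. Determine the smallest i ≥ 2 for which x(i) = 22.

We have x(1) = 20; x(2) = 32; x(3) = 42; x(4) = 12; x(5) = 10; x(6) = 16; x(7) = 44; x(8) = 6; x(9) = 28; x(10) = 8; x(11) = 22; x(12) = 26; x(13) = 14; x(14) = 4; x(15) = 34; x(16) = 36; x(17) = 30; x(18) = 2; x(19) = 40; x(20) = 18; x(21) = 38; x(22) = 24; x(23) = 20.
Since x(23) = x(1) = 20, the sequence is periodic with period 22.
The value 22 first appears (with i ≥ 2) at x(11).

11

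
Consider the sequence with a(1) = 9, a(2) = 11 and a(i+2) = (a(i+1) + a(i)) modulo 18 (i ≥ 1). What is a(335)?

7

Computing terms: a(1) = 9; a(2) = 11; a(3) = 2; a(4) = 13; a(5) = 15; a(6) = 10; a(7) = 7; a(8) = 17; a(9) = 6; a(10) = 5; a(11) = 11; a(12) = 16; a(13) = 9; a(14) = 7; a(15) = 16; a(16) = 5; a(17) = 3; a(18) = 8; a(19) = 11; a(20) = 1; a(21) = 12; a(22) = 13; a(23) = 7; a(24) = 2; a(25) = 9; a(26) = 11.
Since (a(25), a(26)) = (a(1), a(2)) = (9, 11) (two consecutive terms determine the rest), the sequence is periodic with period 24.
So a(335) = a(1 + ((335-1) mod 24)) = a(23) = 7.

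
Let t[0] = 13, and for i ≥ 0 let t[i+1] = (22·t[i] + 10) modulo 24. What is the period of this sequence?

3

t[0] = 13,  t[1] = 8,  t[2] = 18,  t[3] = 22,  t[4] = 14,  t[5] = 6,  t[6] = 22.
Since t[6] = t[3] = 22, the sequence is eventually periodic: after a pre-period of length 3 it cycles with period 3.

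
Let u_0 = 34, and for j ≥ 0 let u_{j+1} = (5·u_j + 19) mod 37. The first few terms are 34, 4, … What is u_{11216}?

7

Listing terms: u_0 = 34; u_1 = 4; u_2 = 2; u_3 = 29; u_4 = 16; u_5 = 25; u_6 = 33; u_7 = 36; u_8 = 14; u_9 = 15; u_{10} = 20; u_{11} = 8; u_{12} = 22; u_{13} = 18; u_{14} = 35; u_{15} = 9; u_{16} = 27; u_{17} = 6; u_{18} = 12; u_{19} = 5; u_{20} = 7; u_{21} = 17; u_{22} = 30; u_{23} = 21; u_{24} = 13; u_{25} = 10; u_{26} = 32; u_{27} = 31; u_{28} = 26; u_{29} = 1; u_{30} = 24; u_{31} = 28; u_{32} = 11; u_{33} = 0; u_{34} = 19; u_{35} = 3; u_{36} = 34.
The sequence repeats with period 36.
So u_{11216} = u_{0 + ((11216-0) mod 36)} = u_{20} = 7.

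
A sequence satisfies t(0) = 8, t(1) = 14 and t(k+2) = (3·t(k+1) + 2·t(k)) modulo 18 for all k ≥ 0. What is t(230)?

Listing terms: t(0) = 8,  t(1) = 14,  t(2) = 4,  t(3) = 4,  t(4) = 2,  t(5) = 14,  t(6) = 10,  t(7) = 4,  t(8) = 14,  t(9) = 14,  t(10) = 16,  t(11) = 4,  t(12) = 8,  t(13) = 14.
Since (t(12), t(13)) = (t(0), t(1)) = (8, 14) (two consecutive terms determine the rest), the sequence is periodic with period 12.
(230 - 0) mod 12 = 2, so t(230) = t(2) = 4.

4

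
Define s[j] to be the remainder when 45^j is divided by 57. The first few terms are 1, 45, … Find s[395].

30

We have s[0] = 1,  s[1] = 45,  s[2] = 30,  s[3] = 39,  s[4] = 45.
Since s[4] = s[1] = 45, the sequence is eventually periodic: after a pre-period of length 1 it cycles with period 3.
For j ≥ 1, s[j] depends only on (j - 1) mod 3. (395 - 1) mod 3 = 1, so s[395] = s[2] = 30.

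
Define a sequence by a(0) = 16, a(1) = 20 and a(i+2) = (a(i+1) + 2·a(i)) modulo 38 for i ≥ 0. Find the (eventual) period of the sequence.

We have a(0) = 16, a(1) = 20, a(2) = 14, a(3) = 16, a(4) = 6, a(5) = 0, a(6) = 12, a(7) = 12, a(8) = 36, a(9) = 22, a(10) = 18, a(11) = 24, a(12) = 22, a(13) = 32, a(14) = 0, a(15) = 26, a(16) = 26, a(17) = 2, a(18) = 16, a(19) = 20.
The sequence repeats with period 18.

18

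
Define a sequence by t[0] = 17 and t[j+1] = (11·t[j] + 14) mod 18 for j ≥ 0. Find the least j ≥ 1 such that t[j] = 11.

2

We have t[0] = 17, t[1] = 3, t[2] = 11, t[3] = 9, t[4] = 5, t[5] = 15, t[6] = 17.
The sequence repeats with period 6.
The value 11 first appears (with j ≥ 1) at t[2].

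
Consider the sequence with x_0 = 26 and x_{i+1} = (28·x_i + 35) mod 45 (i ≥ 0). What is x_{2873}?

33

x_0 = 26,  x_1 = 43,  x_2 = 24,  x_3 = 32,  x_4 = 31,  x_5 = 3,  x_6 = 29,  x_7 = 37,  x_8 = 36,  x_9 = 8,  x_{10} = 34,  x_{11} = 42,  x_{12} = 41,  x_{13} = 13,  x_{14} = 39,  x_{15} = 2,  x_{16} = 1,  x_{17} = 18,  x_{18} = 44,  x_{19} = 7,  x_{20} = 6,  x_{21} = 23,  x_{22} = 4,  x_{23} = 12,  x_{24} = 11,  x_{25} = 28,  x_{26} = 9,  x_{27} = 17,  x_{28} = 16,  x_{29} = 33,  x_{30} = 14,  x_{31} = 22,  x_{32} = 21,  x_{33} = 38,  x_{34} = 19,  x_{35} = 27,  x_{36} = 26.
Since x_{36} = x_0 = 26, the sequence is periodic with period 36.
(2873 - 0) mod 36 = 29, so x_{2873} = x_{29} = 33.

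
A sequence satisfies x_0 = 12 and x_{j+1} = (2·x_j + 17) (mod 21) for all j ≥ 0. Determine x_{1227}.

x_0 = 12,  x_1 = 20,  x_2 = 15,  x_3 = 5,  x_4 = 6,  x_5 = 8,  x_6 = 12.
Since x_6 = x_0 = 12, the sequence is periodic with period 6.
(1227 - 0) mod 6 = 3, so x_{1227} = x_3 = 5.

5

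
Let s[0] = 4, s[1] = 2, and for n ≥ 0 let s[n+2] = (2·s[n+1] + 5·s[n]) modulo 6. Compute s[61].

2

Computing terms: s[0] = 4, s[1] = 2, s[2] = 0, s[3] = 4, s[4] = 2.
Since (s[3], s[4]) = (s[0], s[1]) = (4, 2) (two consecutive terms determine the rest), the sequence is periodic with period 3.
So s[61] = s[0 + ((61-0) mod 3)] = s[1] = 2.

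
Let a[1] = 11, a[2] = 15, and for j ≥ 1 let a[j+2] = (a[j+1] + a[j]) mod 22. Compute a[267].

10

Computing terms: a[1] = 11; a[2] = 15; a[3] = 4; a[4] = 19; a[5] = 1; a[6] = 20; a[7] = 21; a[8] = 19; a[9] = 18; a[10] = 15; a[11] = 11; a[12] = 4; a[13] = 15; a[14] = 19; a[15] = 12; a[16] = 9; a[17] = 21; a[18] = 8; a[19] = 7; a[20] = 15; a[21] = 0; a[22] = 15; a[23] = 15; a[24] = 8; a[25] = 1; a[26] = 9; a[27] = 10; a[28] = 19; a[29] = 7; a[30] = 4; a[31] = 11; a[32] = 15.
The sequence repeats with period 30.
(267 - 1) mod 30 = 26, so a[267] = a[27] = 10.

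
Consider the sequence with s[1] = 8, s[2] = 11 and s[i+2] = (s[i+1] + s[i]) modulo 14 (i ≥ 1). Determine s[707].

5

Listing terms: s[1] = 8,  s[2] = 11,  s[3] = 5,  s[4] = 2,  s[5] = 7,  s[6] = 9,  s[7] = 2,  s[8] = 11,  s[9] = 13,  s[10] = 10,  s[11] = 9,  s[12] = 5,  s[13] = 0,  s[14] = 5,  s[15] = 5,  s[16] = 10,  s[17] = 1,  s[18] = 11,  s[19] = 12,  s[20] = 9,  s[21] = 7,  s[22] = 2,  s[23] = 9,  s[24] = 11,  s[25] = 6,  s[26] = 3,  s[27] = 9,  s[28] = 12,  s[29] = 7,  s[30] = 5,  s[31] = 12,  s[32] = 3,  s[33] = 1,  s[34] = 4,  s[35] = 5,  s[36] = 9,  s[37] = 0,  s[38] = 9,  s[39] = 9,  s[40] = 4,  s[41] = 13,  s[42] = 3,  s[43] = 2,  s[44] = 5,  s[45] = 7,  s[46] = 12,  s[47] = 5,  s[48] = 3,  s[49] = 8,  s[50] = 11.
The sequence repeats with period 48.
So s[707] = s[1 + ((707-1) mod 48)] = s[35] = 5.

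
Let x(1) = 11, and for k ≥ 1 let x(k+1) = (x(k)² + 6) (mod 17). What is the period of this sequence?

Listing terms: x(1) = 11, x(2) = 8, x(3) = 2, x(4) = 10, x(5) = 4, x(6) = 5, x(7) = 14, x(8) = 15, x(9) = 10.
Since x(9) = x(4) = 10, the sequence is eventually periodic: after a pre-period of length 3 it cycles with period 5.

5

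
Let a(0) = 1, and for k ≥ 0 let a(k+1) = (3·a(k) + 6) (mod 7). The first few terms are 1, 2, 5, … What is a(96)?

We have a(0) = 1,  a(1) = 2,  a(2) = 5,  a(3) = 0,  a(4) = 6,  a(5) = 3,  a(6) = 1.
Since a(6) = a(0) = 1, the sequence is periodic with period 6.
So a(96) = a(0 + ((96-0) mod 6)) = a(0) = 1.

1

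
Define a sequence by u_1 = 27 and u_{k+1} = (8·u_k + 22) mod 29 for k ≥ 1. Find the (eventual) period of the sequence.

28

We have u_1 = 27,  u_2 = 6,  u_3 = 12,  u_4 = 2,  u_5 = 9,  u_6 = 7,  u_7 = 20,  u_8 = 8,  u_9 = 28,  u_{10} = 14,  u_{11} = 18,  u_{12} = 21,  u_{13} = 16,  u_{14} = 5,  u_{15} = 4,  u_{16} = 25,  u_{17} = 19,  u_{18} = 0,  u_{19} = 22,  u_{20} = 24,  u_{21} = 11,  u_{22} = 23,  u_{23} = 3,  u_{24} = 17,  u_{25} = 13,  u_{26} = 10,  u_{27} = 15,  u_{28} = 26,  u_{29} = 27.
Since u_{29} = u_1 = 27, the sequence is periodic with period 28.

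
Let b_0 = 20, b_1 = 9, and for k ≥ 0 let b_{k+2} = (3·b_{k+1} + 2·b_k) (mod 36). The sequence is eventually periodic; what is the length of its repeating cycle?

12

Computing terms: b_0 = 20; b_1 = 9; b_2 = 31; b_3 = 3; b_4 = 35; b_5 = 3; b_6 = 7; b_7 = 27; b_8 = 23; b_9 = 15; b_{10} = 19; b_{11} = 15; b_{12} = 11; b_{13} = 27; b_{14} = 31; b_{15} = 3.
Since (b_{14}, b_{15}) = (b_2, b_3) = (31, 3) (two consecutive terms determine the rest), the sequence is eventually periodic: after a pre-period of length 2 it cycles with period 12.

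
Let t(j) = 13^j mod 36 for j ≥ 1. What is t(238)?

13

Computing terms: t(1) = 13; t(2) = 25; t(3) = 1; t(4) = 13.
Since t(4) = t(1) = 13, the sequence is periodic with period 3.
So t(238) = t(1 + ((238-1) mod 3)) = t(1) = 13.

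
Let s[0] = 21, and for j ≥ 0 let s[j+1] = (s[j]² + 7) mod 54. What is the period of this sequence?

We have s[0] = 21; s[1] = 16; s[2] = 47; s[3] = 2; s[4] = 11; s[5] = 20; s[6] = 29; s[7] = 38; s[8] = 47.
Since s[8] = s[2] = 47, the sequence is eventually periodic: after a pre-period of length 2 it cycles with period 6.

6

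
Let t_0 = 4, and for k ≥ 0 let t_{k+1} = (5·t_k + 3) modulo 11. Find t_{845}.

Listing terms: t_0 = 4, t_1 = 1, t_2 = 8, t_3 = 10, t_4 = 9, t_5 = 4.
The sequence repeats with period 5.
(845 - 0) mod 5 = 0, so t_{845} = t_0 = 4.

4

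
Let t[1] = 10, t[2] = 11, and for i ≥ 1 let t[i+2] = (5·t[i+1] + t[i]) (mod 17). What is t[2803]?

16

Computing terms: t[1] = 10, t[2] = 11, t[3] = 14, t[4] = 13, t[5] = 11, t[6] = 0, t[7] = 11, t[8] = 4, t[9] = 14, t[10] = 6, t[11] = 10, t[12] = 5, t[13] = 1, t[14] = 10, t[15] = 0, t[16] = 10, t[17] = 16, t[18] = 5, t[19] = 7, t[20] = 6, t[21] = 3, t[22] = 4, t[23] = 6, t[24] = 0, t[25] = 6, t[26] = 13, t[27] = 3, t[28] = 11, t[29] = 7, t[30] = 12, t[31] = 16, t[32] = 7, t[33] = 0, t[34] = 7, t[35] = 1, t[36] = 12, t[37] = 10, t[38] = 11.
The sequence repeats with period 36.
(2803 - 1) mod 36 = 30, so t[2803] = t[31] = 16.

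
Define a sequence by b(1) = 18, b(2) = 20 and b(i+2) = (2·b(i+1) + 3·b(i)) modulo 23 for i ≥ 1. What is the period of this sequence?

22

Listing terms: b(1) = 18, b(2) = 20, b(3) = 2, b(4) = 18, b(5) = 19, b(6) = 0, b(7) = 11, b(8) = 22, b(9) = 8, b(10) = 13, b(11) = 4, b(12) = 1, b(13) = 14, b(14) = 8, b(15) = 12, b(16) = 2, b(17) = 17, b(18) = 17, b(19) = 16, b(20) = 14, b(21) = 7, b(22) = 10, b(23) = 18, b(24) = 20.
Since (b(23), b(24)) = (b(1), b(2)) = (18, 20) (two consecutive terms determine the rest), the sequence is periodic with period 22.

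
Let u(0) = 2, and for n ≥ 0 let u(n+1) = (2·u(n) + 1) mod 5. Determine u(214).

u(0) = 2; u(1) = 0; u(2) = 1; u(3) = 3; u(4) = 2.
The sequence repeats with period 4.
So u(214) = u(0 + ((214-0) mod 4)) = u(2) = 1.

1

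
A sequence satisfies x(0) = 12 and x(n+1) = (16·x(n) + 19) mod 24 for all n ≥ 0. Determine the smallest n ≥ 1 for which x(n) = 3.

Computing terms: x(0) = 12; x(1) = 19; x(2) = 11; x(3) = 3; x(4) = 19.
Since x(4) = x(1) = 19, the sequence is eventually periodic: after a pre-period of length 1 it cycles with period 3.
The value 3 first appears (with n ≥ 1) at x(3).

3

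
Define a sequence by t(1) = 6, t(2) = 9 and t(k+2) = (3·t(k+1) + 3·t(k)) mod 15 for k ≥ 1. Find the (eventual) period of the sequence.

4

t(1) = 6, t(2) = 9, t(3) = 0, t(4) = 12, t(5) = 6, t(6) = 9.
Since (t(5), t(6)) = (t(1), t(2)) = (6, 9) (two consecutive terms determine the rest), the sequence is periodic with period 4.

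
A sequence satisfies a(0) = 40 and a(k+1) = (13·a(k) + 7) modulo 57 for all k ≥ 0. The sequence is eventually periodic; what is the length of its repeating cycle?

a(0) = 40,  a(1) = 14,  a(2) = 18,  a(3) = 13,  a(4) = 5,  a(5) = 15,  a(6) = 31,  a(7) = 11,  a(8) = 36,  a(9) = 19,  a(10) = 26,  a(11) = 3,  a(12) = 46,  a(13) = 35,  a(14) = 6,  a(15) = 28,  a(16) = 29,  a(17) = 42,  a(18) = 40.
Since a(18) = a(0) = 40, the sequence is periodic with period 18.

18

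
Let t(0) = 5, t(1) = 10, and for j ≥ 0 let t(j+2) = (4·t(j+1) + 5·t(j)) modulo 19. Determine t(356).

6

Listing terms: t(0) = 5, t(1) = 10, t(2) = 8, t(3) = 6, t(4) = 7, t(5) = 1, t(6) = 1, t(7) = 9, t(8) = 3, t(9) = 0, t(10) = 15, t(11) = 3, t(12) = 11, t(13) = 2, t(14) = 6, t(15) = 15, t(16) = 14, t(17) = 17, t(18) = 5, t(19) = 10.
The sequence repeats with period 18.
So t(356) = t(0 + ((356-0) mod 18)) = t(14) = 6.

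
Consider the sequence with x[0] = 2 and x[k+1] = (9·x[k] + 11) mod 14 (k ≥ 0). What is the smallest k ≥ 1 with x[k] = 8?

We have x[0] = 2, x[1] = 1, x[2] = 6, x[3] = 9, x[4] = 8, x[5] = 13, x[6] = 2.
Since x[6] = x[0] = 2, the sequence is periodic with period 6.
The value 8 first appears (with k ≥ 1) at x[4].

4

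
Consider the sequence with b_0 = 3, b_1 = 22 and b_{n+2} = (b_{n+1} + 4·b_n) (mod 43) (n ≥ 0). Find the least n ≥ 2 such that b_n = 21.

20

We have b_0 = 3; b_1 = 22; b_2 = 34; b_3 = 36; b_4 = 0; b_5 = 15; b_6 = 15; b_7 = 32; b_8 = 6; b_9 = 5; b_{10} = 29; b_{11} = 6; b_{12} = 36; b_{13} = 17; b_{14} = 32; b_{15} = 14; b_{16} = 13; b_{17} = 26; b_{18} = 35; b_{19} = 10; b_{20} = 21; b_{21} = 18; b_{22} = 16; b_{23} = 2; b_{24} = 23; b_{25} = 31; b_{26} = 37; b_{27} = 32; b_{28} = 8; b_{29} = 7; b_{30} = 39; b_{31} = 24; b_{32} = 8; b_{33} = 18; b_{34} = 7; b_{35} = 36; b_{36} = 21; b_{37} = 36; b_{38} = 34; b_{39} = 6; b_{40} = 13; b_{41} = 37; b_{42} = 3; b_{43} = 22.
Since (b_{42}, b_{43}) = (b_0, b_1) = (3, 22) (two consecutive terms determine the rest), the sequence is periodic with period 42.
The value 21 first appears (with n ≥ 2) at b_{20}.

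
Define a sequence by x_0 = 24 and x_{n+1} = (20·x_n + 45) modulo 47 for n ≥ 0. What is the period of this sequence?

46

Listing terms: x_0 = 24,  x_1 = 8,  x_2 = 17,  x_3 = 9,  x_4 = 37,  x_5 = 33,  x_6 = 0,  x_7 = 45,  x_8 = 5,  x_9 = 4,  x_{10} = 31,  x_{11} = 7,  x_{12} = 44,  x_{13} = 32,  x_{14} = 27,  x_{15} = 21,  x_{16} = 42,  x_{17} = 39,  x_{18} = 26,  x_{19} = 1,  x_{20} = 18,  x_{21} = 29,  x_{22} = 14,  x_{23} = 43,  x_{24} = 12,  x_{25} = 3,  x_{26} = 11,  x_{27} = 30,  x_{28} = 34,  x_{29} = 20,  x_{30} = 22,  x_{31} = 15,  x_{32} = 16,  x_{33} = 36,  x_{34} = 13,  x_{35} = 23,  x_{36} = 35,  x_{37} = 40,  x_{38} = 46,  x_{39} = 25,  x_{40} = 28,  x_{41} = 41,  x_{42} = 19,  x_{43} = 2,  x_{44} = 38,  x_{45} = 6,  x_{46} = 24.
Since x_{46} = x_0 = 24, the sequence is periodic with period 46.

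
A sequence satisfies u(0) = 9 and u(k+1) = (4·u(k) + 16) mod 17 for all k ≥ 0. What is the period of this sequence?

u(0) = 9; u(1) = 1; u(2) = 3; u(3) = 11; u(4) = 9.
Since u(4) = u(0) = 9, the sequence is periodic with period 4.

4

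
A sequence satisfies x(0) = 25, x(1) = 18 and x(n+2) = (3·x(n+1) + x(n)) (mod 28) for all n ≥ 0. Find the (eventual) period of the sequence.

Computing terms: x(0) = 25, x(1) = 18, x(2) = 23, x(3) = 3, x(4) = 4, x(5) = 15, x(6) = 21, x(7) = 22, x(8) = 3, x(9) = 3, x(10) = 12, x(11) = 11, x(12) = 17, x(13) = 6, x(14) = 7, x(15) = 27, x(16) = 4, x(17) = 11, x(18) = 9, x(19) = 10, x(20) = 11, x(21) = 15, x(22) = 0, x(23) = 15, x(24) = 17, x(25) = 10, x(26) = 19, x(27) = 11, x(28) = 24, x(29) = 27, x(30) = 21, x(31) = 6, x(32) = 11, x(33) = 11, x(34) = 16, x(35) = 3, x(36) = 25, x(37) = 22, x(38) = 7, x(39) = 15, x(40) = 24, x(41) = 3, x(42) = 5, x(43) = 18, x(44) = 3, x(45) = 27, x(46) = 0, x(47) = 27, x(48) = 25, x(49) = 18.
The sequence repeats with period 48.

48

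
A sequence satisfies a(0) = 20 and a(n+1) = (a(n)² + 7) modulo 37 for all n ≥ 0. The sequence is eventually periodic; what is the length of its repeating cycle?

Listing terms: a(0) = 20, a(1) = 0, a(2) = 7, a(3) = 19, a(4) = 35, a(5) = 11, a(6) = 17, a(7) = 0.
Since a(7) = a(1) = 0, the sequence is eventually periodic: after a pre-period of length 1 it cycles with period 6.

6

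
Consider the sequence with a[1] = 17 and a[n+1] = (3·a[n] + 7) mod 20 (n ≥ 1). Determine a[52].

We have a[1] = 17; a[2] = 18; a[3] = 1; a[4] = 10; a[5] = 17.
The sequence repeats with period 4.
(52 - 1) mod 4 = 3, so a[52] = a[4] = 10.

10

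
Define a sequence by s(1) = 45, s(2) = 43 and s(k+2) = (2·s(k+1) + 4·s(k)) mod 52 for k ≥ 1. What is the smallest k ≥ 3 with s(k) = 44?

18

We have s(1) = 45,  s(2) = 43,  s(3) = 6,  s(4) = 28,  s(5) = 28,  s(6) = 12,  s(7) = 32,  s(8) = 8,  s(9) = 40,  s(10) = 8,  s(11) = 20,  s(12) = 20,  s(13) = 16,  s(14) = 8,  s(15) = 28,  s(16) = 36,  s(17) = 28,  s(18) = 44,  s(19) = 44,  s(20) = 4,  s(21) = 28,  s(22) = 20,  s(23) = 48,  s(24) = 20,  s(25) = 24,  s(26) = 24,  s(27) = 40,  s(28) = 20,  s(29) = 44,  s(30) = 12,  s(31) = 44,  s(32) = 32,  s(33) = 32,  s(34) = 36,  s(35) = 44,  s(36) = 24,  s(37) = 16,  s(38) = 24,  s(39) = 8,  s(40) = 8,  s(41) = 48,  s(42) = 24,  s(43) = 32,  s(44) = 4,  s(45) = 32,  s(46) = 28,  s(47) = 28.
Since (s(46), s(47)) = (s(4), s(5)) = (28, 28) (two consecutive terms determine the rest), the sequence is eventually periodic: after a pre-period of length 3 it cycles with period 42.
The value 44 first appears (with k ≥ 3) at s(18).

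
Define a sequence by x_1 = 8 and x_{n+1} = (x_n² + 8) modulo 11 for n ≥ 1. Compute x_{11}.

Computing terms: x_1 = 8; x_2 = 6; x_3 = 0; x_4 = 8.
The sequence repeats with period 3.
(11 - 1) mod 3 = 1, so x_{11} = x_2 = 6.

6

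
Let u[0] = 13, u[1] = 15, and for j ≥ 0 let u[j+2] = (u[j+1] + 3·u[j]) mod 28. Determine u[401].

2

We have u[0] = 13, u[1] = 15, u[2] = 26, u[3] = 15, u[4] = 9, u[5] = 26, u[6] = 25, u[7] = 19, u[8] = 10, u[9] = 11, u[10] = 13, u[11] = 18, u[12] = 1, u[13] = 27, u[14] = 2, u[15] = 27, u[16] = 5, u[17] = 2, u[18] = 17, u[19] = 23, u[20] = 18, u[21] = 3, u[22] = 1, u[23] = 10, u[24] = 13, u[25] = 15.
Since (u[24], u[25]) = (u[0], u[1]) = (13, 15) (two consecutive terms determine the rest), the sequence is periodic with period 24.
So u[401] = u[0 + ((401-0) mod 24)] = u[17] = 2.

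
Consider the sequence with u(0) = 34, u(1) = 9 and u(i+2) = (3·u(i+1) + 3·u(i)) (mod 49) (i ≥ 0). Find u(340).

12

Computing terms: u(0) = 34; u(1) = 9; u(2) = 31; u(3) = 22; u(4) = 12; u(5) = 4; u(6) = 48; u(7) = 9; u(8) = 24; u(9) = 1; u(10) = 26; u(11) = 32; u(12) = 27; u(13) = 30; u(14) = 24; u(15) = 15; u(16) = 19; u(17) = 4; u(18) = 20; u(19) = 23; u(20) = 31; u(21) = 15; u(22) = 40; u(23) = 18; u(24) = 27; u(25) = 37; u(26) = 45; u(27) = 1; u(28) = 40; u(29) = 25; u(30) = 48; u(31) = 23; u(32) = 17; u(33) = 22; u(34) = 19; u(35) = 25; u(36) = 34; u(37) = 30; u(38) = 45; u(39) = 29; u(40) = 26; u(41) = 18; u(42) = 34; u(43) = 9.
Since (u(42), u(43)) = (u(0), u(1)) = (34, 9) (two consecutive terms determine the rest), the sequence is periodic with period 42.
So u(340) = u(0 + ((340-0) mod 42)) = u(4) = 12.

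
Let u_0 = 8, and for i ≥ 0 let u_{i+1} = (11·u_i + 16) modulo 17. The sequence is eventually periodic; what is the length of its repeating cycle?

16

Listing terms: u_0 = 8,  u_1 = 2,  u_2 = 4,  u_3 = 9,  u_4 = 13,  u_5 = 6,  u_6 = 14,  u_7 = 0,  u_8 = 16,  u_9 = 5,  u_{10} = 3,  u_{11} = 15,  u_{12} = 11,  u_{13} = 1,  u_{14} = 10,  u_{15} = 7,  u_{16} = 8.
Since u_{16} = u_0 = 8, the sequence is periodic with period 16.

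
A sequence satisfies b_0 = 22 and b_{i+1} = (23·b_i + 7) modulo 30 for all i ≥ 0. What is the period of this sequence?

4

We have b_0 = 22; b_1 = 3; b_2 = 16; b_3 = 15; b_4 = 22.
Since b_4 = b_0 = 22, the sequence is periodic with period 4.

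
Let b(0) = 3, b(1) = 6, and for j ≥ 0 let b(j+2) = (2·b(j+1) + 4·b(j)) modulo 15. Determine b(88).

12

Computing terms: b(0) = 3; b(1) = 6; b(2) = 9; b(3) = 12; b(4) = 0; b(5) = 3; b(6) = 6.
Since (b(5), b(6)) = (b(0), b(1)) = (3, 6) (two consecutive terms determine the rest), the sequence is periodic with period 5.
(88 - 0) mod 5 = 3, so b(88) = b(3) = 12.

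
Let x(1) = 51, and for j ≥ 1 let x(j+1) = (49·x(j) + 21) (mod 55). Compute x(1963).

26

We have x(1) = 51, x(2) = 45, x(3) = 26, x(4) = 30, x(5) = 6, x(6) = 40, x(7) = 1, x(8) = 15, x(9) = 41, x(10) = 50, x(11) = 51.
Since x(11) = x(1) = 51, the sequence is periodic with period 10.
(1963 - 1) mod 10 = 2, so x(1963) = x(3) = 26.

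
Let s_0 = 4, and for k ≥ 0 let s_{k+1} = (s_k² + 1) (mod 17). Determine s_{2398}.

5

s_0 = 4, s_1 = 0, s_2 = 1, s_3 = 2, s_4 = 5, s_5 = 9, s_6 = 14, s_7 = 10, s_8 = 16, s_9 = 2.
Since s_9 = s_3 = 2, the sequence is eventually periodic: after a pre-period of length 3 it cycles with period 6.
For k ≥ 3, s_k depends only on (k - 3) mod 6. (2398 - 3) mod 6 = 1, so s_{2398} = s_4 = 5.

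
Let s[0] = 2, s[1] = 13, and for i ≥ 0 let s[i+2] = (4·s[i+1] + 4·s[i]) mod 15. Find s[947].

We have s[0] = 2,  s[1] = 13,  s[2] = 0,  s[3] = 7,  s[4] = 13,  s[5] = 5,  s[6] = 12,  s[7] = 8,  s[8] = 5,  s[9] = 7,  s[10] = 3,  s[11] = 10,  s[12] = 7,  s[13] = 8,  s[14] = 0,  s[15] = 2,  s[16] = 8,  s[17] = 10,  s[18] = 12,  s[19] = 13,  s[20] = 10,  s[21] = 2,  s[22] = 3,  s[23] = 5,  s[24] = 2,  s[25] = 13.
Since (s[24], s[25]) = (s[0], s[1]) = (2, 13) (two consecutive terms determine the rest), the sequence is periodic with period 24.
So s[947] = s[0 + ((947-0) mod 24)] = s[11] = 10.

10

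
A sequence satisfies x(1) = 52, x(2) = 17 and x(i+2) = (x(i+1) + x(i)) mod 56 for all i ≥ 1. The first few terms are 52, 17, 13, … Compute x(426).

x(1) = 52, x(2) = 17, x(3) = 13, x(4) = 30, x(5) = 43, x(6) = 17, x(7) = 4, x(8) = 21, x(9) = 25, x(10) = 46, x(11) = 15, x(12) = 5, x(13) = 20, x(14) = 25, x(15) = 45, x(16) = 14, x(17) = 3, x(18) = 17, x(19) = 20, x(20) = 37, x(21) = 1, x(22) = 38, x(23) = 39, x(24) = 21, x(25) = 4, x(26) = 25, x(27) = 29, x(28) = 54, x(29) = 27, x(30) = 25, x(31) = 52, x(32) = 21, x(33) = 17, x(34) = 38, x(35) = 55, x(36) = 37, x(37) = 36, x(38) = 17, x(39) = 53, x(40) = 14, x(41) = 11, x(42) = 25, x(43) = 36, x(44) = 5, x(45) = 41, x(46) = 46, x(47) = 31, x(48) = 21, x(49) = 52, x(50) = 17.
The sequence repeats with period 48.
(426 - 1) mod 48 = 41, so x(426) = x(42) = 25.

25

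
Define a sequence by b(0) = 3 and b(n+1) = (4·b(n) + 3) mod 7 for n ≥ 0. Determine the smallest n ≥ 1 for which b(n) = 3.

Computing terms: b(0) = 3; b(1) = 1; b(2) = 0; b(3) = 3.
Since b(3) = b(0) = 3, the sequence is periodic with period 3.
The value 3 next appears (with n ≥ 1) at b(3).

3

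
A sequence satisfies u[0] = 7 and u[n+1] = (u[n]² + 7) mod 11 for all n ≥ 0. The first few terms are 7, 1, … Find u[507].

Computing terms: u[0] = 7; u[1] = 1; u[2] = 8; u[3] = 5; u[4] = 10; u[5] = 8.
Since u[5] = u[2] = 8, the sequence is eventually periodic: after a pre-period of length 2 it cycles with period 3.
For n ≥ 2, u[n] depends only on (n - 2) mod 3. (507 - 2) mod 3 = 1, so u[507] = u[3] = 5.

5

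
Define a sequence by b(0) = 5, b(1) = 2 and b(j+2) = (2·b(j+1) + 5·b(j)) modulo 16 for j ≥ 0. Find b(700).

Computing terms: b(0) = 5, b(1) = 2, b(2) = 13, b(3) = 4, b(4) = 9, b(5) = 6, b(6) = 9, b(7) = 0, b(8) = 13, b(9) = 10, b(10) = 5, b(11) = 12, b(12) = 1, b(13) = 14, b(14) = 1, b(15) = 8, b(16) = 5, b(17) = 2.
Since (b(16), b(17)) = (b(0), b(1)) = (5, 2) (two consecutive terms determine the rest), the sequence is periodic with period 16.
(700 - 0) mod 16 = 12, so b(700) = b(12) = 1.

1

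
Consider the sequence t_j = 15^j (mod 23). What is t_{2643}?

17

t_1 = 15, t_2 = 18, t_3 = 17, t_4 = 2, t_5 = 7, t_6 = 13, t_7 = 11, t_8 = 4, t_9 = 14, t_{10} = 3, t_{11} = 22, t_{12} = 8, t_{13} = 5, t_{14} = 6, t_{15} = 21, t_{16} = 16, t_{17} = 10, t_{18} = 12, t_{19} = 19, t_{20} = 9, t_{21} = 20, t_{22} = 1, t_{23} = 15.
The sequence repeats with period 22.
So t_{2643} = t_{1 + ((2643-1) mod 22)} = t_3 = 17.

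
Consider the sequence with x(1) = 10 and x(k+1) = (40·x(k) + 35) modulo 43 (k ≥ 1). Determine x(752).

Listing terms: x(1) = 10, x(2) = 5, x(3) = 20, x(4) = 18, x(5) = 24, x(6) = 6, x(7) = 17, x(8) = 27, x(9) = 40, x(10) = 1, x(11) = 32, x(12) = 25, x(13) = 3, x(14) = 26, x(15) = 0, x(16) = 35, x(17) = 16, x(18) = 30, x(19) = 31, x(20) = 28, x(21) = 37, x(22) = 10.
Since x(22) = x(1) = 10, the sequence is periodic with period 21.
(752 - 1) mod 21 = 16, so x(752) = x(17) = 16.

16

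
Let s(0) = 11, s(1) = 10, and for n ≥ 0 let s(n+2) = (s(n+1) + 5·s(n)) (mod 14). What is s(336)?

We have s(0) = 11, s(1) = 10, s(2) = 9, s(3) = 3, s(4) = 6, s(5) = 7, s(6) = 9, s(7) = 2, s(8) = 5, s(9) = 1, s(10) = 12, s(11) = 3, s(12) = 7, s(13) = 8, s(14) = 1, s(15) = 13, s(16) = 4, s(17) = 13, s(18) = 5, s(19) = 0, s(20) = 11, s(21) = 11, s(22) = 10.
Since (s(21), s(22)) = (s(0), s(1)) = (11, 10) (two consecutive terms determine the rest), the sequence is periodic with period 21.
(336 - 0) mod 21 = 0, so s(336) = s(0) = 11.

11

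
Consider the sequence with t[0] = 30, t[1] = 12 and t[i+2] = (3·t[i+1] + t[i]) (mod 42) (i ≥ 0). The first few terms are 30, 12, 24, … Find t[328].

12

Computing terms: t[0] = 30; t[1] = 12; t[2] = 24; t[3] = 0; t[4] = 24; t[5] = 30; t[6] = 30; t[7] = 36; t[8] = 12; t[9] = 30; t[10] = 18; t[11] = 0; t[12] = 18; t[13] = 12; t[14] = 12; t[15] = 6; t[16] = 30; t[17] = 12.
The sequence repeats with period 16.
So t[328] = t[0 + ((328-0) mod 16)] = t[8] = 12.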